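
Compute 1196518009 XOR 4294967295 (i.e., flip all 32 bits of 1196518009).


1196518009 ^ 4294967295 = 3098449286

3098449286


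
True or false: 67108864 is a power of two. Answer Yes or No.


0b100000000000000000000000000. Only one bit set => Yes

Yes


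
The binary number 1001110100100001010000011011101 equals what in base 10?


1001110100100001010000011011101 in decimal = 1318101213

1318101213


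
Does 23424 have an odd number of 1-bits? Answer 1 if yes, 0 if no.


0b101101110000000 has 6 ones => parity 0

0


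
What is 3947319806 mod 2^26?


3947319806 & 67108863 = 55005694

55005694


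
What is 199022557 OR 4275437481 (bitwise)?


0b1011110111001101011111011101 | 0b11111110110101011111111110101001 = 0b11111111110111011111111111111101 = 4292739069

4292739069


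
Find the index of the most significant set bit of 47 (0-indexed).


0b101111. Highest set bit at position 5

5


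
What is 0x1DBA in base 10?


1DBA hex = 7610 decimal

7610


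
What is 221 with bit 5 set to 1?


221 | (1 << 5) = 221 | 32 = 253

253


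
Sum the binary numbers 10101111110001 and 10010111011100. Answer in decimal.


10101111110001 + 10010111011100 = 101000111001101 = 20941

20941


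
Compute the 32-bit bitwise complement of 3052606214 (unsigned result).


~0b10110101111100110001001100000110 = 0b1001010000011001110110011111001 = 1242361081 (32-bit unsigned)

1242361081


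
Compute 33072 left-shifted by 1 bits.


0b1000000100110000 << 1 = 0b10000001001100000 = 66144

66144


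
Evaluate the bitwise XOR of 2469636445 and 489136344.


0b10010011001100111010100101011101 ^ 0b11101001001111010000011011000 = 0b10001110000101000000100110000101 = 2383677829

2383677829


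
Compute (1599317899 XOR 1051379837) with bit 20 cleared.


Step 1: 1599317899 ^ 1051379837 = 1643737078
Step 2: 1643737078 & ~(1 << 20) = 1642688502

1642688502


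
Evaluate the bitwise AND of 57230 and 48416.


0b1101111110001110 & 0b1011110100100000 = 0b1001110100000000 = 40192

40192


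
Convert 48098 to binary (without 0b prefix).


48098 = 1011101111100010 in binary

1011101111100010


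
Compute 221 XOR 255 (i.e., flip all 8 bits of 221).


221 ^ 255 = 34

34


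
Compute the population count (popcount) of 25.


0b11001 has 3 set bits

3


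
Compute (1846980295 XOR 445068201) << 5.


Step 1: 1846980295 ^ 445068201 = 1955700078
Step 2: 1955700078 << 5 = 62582402496

62582402496


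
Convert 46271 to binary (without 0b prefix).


46271 = 1011010010111111 in binary

1011010010111111


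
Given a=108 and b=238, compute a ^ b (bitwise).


108 ^ 238 = 130

130


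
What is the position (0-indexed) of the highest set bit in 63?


0b111111. Highest set bit at position 5

5


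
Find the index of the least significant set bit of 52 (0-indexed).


0b110100. Lowest set bit at position 2

2


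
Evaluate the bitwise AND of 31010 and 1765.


0b111100100100010 & 0b11011100101 = 0b100000 = 32

32


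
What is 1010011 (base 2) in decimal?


1010011 in decimal = 83

83


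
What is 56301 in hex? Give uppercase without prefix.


56301 = DBED hex

DBED


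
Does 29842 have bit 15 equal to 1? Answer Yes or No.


0b111010010010010, bit 15 = 0. No

No


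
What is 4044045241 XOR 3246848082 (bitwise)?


0b11110001000010110011101110111001 ^ 0b11000001100001101111100001010010 = 0b110000100011011100001111101011 = 814597099

814597099


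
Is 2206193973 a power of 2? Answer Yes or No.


0b10000011011111111101100100110101. Multiple bits set => No

No


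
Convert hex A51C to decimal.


A51C hex = 42268 decimal

42268


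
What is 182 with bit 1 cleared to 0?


182 & ~(1 << 1) = 180

180


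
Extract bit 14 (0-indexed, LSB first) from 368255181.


0b10101111100110010000011001101, position 14 = 0

0


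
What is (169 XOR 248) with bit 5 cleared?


Step 1: 169 ^ 248 = 81
Step 2: 81 & ~(1 << 5) = 81

81


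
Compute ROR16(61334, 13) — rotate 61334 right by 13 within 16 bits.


Rotate 0b1110111110010110 right by 13 (16-bit) = 0b111110010110111 = 31927

31927


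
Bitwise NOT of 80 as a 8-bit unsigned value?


~0b1010000 = 0b10101111 = 175 (8-bit unsigned)

175


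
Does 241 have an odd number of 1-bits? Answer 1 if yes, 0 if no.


0b11110001 has 5 ones => parity 1

1


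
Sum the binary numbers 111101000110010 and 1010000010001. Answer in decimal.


111101000110010 + 1010000010001 = 1000111001000011 = 36419

36419


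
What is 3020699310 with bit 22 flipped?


3020699310 ^ (1 << 22) = 3020699310 ^ 4194304 = 3024893614

3024893614


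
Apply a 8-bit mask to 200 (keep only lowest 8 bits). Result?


200 & 255 = 200

200


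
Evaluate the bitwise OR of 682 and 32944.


0b1010101010 | 0b1000000010110000 = 0b1000001010111010 = 33466

33466


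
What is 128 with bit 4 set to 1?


128 | (1 << 4) = 128 | 16 = 144

144


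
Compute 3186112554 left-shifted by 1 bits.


0b10111101111010000011100000101010 << 1 = 0b101111011110100000111000001010100 = 6372225108

6372225108


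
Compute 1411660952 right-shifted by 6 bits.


0b1010100001001000011110010011000 >> 6 = 0b1010100001001000011110010 = 22057202

22057202


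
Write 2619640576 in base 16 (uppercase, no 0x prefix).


2619640576 = 9C248B00 hex

9C248B00


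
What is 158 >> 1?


0b10011110 >> 1 = 0b1001111 = 79

79


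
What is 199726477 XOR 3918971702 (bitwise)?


0b1011111001111001010110001101 ^ 0b11101001100101101100001100110110 = 0b11100010011100010101011010111011 = 3799078587

3799078587


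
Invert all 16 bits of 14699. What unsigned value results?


14699 ^ 65535 = 50836

50836


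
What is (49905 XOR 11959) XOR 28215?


Step 1: 49905 ^ 11959 = 60486
Step 2: 60486 ^ 28215 = 33393

33393


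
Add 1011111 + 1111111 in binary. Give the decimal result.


1011111 + 1111111 = 11011110 = 222

222


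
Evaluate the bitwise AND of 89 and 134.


0b1011001 & 0b10000110 = 0b0 = 0

0


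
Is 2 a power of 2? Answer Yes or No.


0b10. Only one bit set => Yes

Yes


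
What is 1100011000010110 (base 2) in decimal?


1100011000010110 in decimal = 50710

50710


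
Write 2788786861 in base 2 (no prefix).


2788786861 = 10100110001110011000001010101101 in binary

10100110001110011000001010101101


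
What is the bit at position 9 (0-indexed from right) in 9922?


0b10011011000010, position 9 = 1

1


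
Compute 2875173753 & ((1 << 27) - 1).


2875173753 & 134217727 = 56601465

56601465


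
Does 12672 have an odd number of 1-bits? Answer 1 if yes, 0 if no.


0b11000110000000 has 4 ones => parity 0

0


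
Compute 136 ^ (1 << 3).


136 ^ (1 << 3) = 136 ^ 8 = 128

128


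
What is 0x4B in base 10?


4B hex = 75 decimal

75


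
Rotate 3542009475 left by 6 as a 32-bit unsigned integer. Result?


Rotate 0b11010011000111101100011010000011 left by 6 (32-bit) = 0b11000111101100011010000011110100 = 3350307060

3350307060


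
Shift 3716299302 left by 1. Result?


0b11011101100000100011101000100110 << 1 = 0b110111011000001000111010001001100 = 7432598604

7432598604


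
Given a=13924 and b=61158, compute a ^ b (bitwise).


13924 ^ 61158 = 55426

55426


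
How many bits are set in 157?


0b10011101 has 5 set bits

5


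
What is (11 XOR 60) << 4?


Step 1: 11 ^ 60 = 55
Step 2: 55 << 4 = 880

880


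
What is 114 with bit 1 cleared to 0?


114 & ~(1 << 1) = 112

112


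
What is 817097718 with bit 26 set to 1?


817097718 | (1 << 26) = 817097718 | 67108864 = 884206582

884206582


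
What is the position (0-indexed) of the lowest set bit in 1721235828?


0b1100110100101111111100101110100. Lowest set bit at position 2

2


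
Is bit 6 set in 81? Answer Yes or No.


0b1010001, bit 6 = 1. Yes

Yes


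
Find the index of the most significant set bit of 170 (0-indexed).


0b10101010. Highest set bit at position 7

7


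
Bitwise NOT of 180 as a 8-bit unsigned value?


~0b10110100 = 0b1001011 = 75 (8-bit unsigned)

75


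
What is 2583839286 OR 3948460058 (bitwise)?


0b10011010000000100100001000110110 | 0b11101011010110001011100000011010 = 0b11111011010110101111101000111110 = 4217043518

4217043518


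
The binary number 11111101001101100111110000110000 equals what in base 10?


11111101001101100111110000110000 in decimal = 4248206384

4248206384


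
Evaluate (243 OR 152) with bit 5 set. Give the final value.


Step 1: 243 | 152 = 251
Step 2: 251 | (1 << 5) = 251 | 32 = 251

251


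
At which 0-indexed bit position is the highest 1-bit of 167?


0b10100111. Highest set bit at position 7

7


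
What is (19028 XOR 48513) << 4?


Step 1: 19028 ^ 48513 = 63445
Step 2: 63445 << 4 = 1015120

1015120


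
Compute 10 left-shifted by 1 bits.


0b1010 << 1 = 0b10100 = 20

20


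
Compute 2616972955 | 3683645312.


0b10011011111110111101011010011011 | 0b11011011100011111111011110000000 = 0b11011011111111111111011110011011 = 3690985371

3690985371


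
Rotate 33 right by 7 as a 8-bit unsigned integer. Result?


Rotate 0b100001 right by 7 (8-bit) = 0b1000010 = 66

66


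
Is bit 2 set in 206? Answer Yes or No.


0b11001110, bit 2 = 1. Yes

Yes


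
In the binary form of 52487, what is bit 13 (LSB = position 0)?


0b1100110100000111, position 13 = 0

0


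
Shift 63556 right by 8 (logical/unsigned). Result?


0b1111100001000100 >> 8 = 0b11111000 = 248

248


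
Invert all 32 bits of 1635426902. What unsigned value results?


1635426902 ^ 4294967295 = 2659540393

2659540393


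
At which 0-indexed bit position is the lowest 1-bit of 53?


0b110101. Lowest set bit at position 0

0


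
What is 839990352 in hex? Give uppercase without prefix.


839990352 = 32113C50 hex

32113C50


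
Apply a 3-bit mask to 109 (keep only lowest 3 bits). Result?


109 & 7 = 5

5


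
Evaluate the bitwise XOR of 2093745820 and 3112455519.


0b1111100110011000000011010011100 ^ 0b10111001100001000100110101011111 = 0b11000101010010000100101111000011 = 3309849539

3309849539


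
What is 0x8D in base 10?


8D hex = 141 decimal

141


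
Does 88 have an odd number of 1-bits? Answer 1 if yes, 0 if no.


0b1011000 has 3 ones => parity 1

1


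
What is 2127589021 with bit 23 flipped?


2127589021 ^ (1 << 23) = 2127589021 ^ 8388608 = 2119200413

2119200413


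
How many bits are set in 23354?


0b101101100111010 has 9 set bits

9


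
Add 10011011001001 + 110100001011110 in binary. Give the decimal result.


10011011001001 + 110100001011110 = 1000111100100111 = 36647

36647


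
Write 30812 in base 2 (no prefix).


30812 = 111100001011100 in binary

111100001011100


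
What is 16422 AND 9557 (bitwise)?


0b100000000100110 & 0b10010101010101 = 0b100 = 4

4


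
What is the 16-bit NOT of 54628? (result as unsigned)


~0b1101010101100100 = 0b10101010011011 = 10907 (16-bit unsigned)

10907


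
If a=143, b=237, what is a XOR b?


143 ^ 237 = 98

98


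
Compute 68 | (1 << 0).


68 | (1 << 0) = 68 | 1 = 69

69


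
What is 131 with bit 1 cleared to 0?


131 & ~(1 << 1) = 129

129


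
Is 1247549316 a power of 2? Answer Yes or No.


0b1001010010111000001011110000100. Multiple bits set => No

No


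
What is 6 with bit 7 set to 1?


6 | (1 << 7) = 6 | 128 = 134

134


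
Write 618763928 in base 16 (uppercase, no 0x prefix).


618763928 = 24E19698 hex

24E19698


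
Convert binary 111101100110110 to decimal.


111101100110110 in decimal = 31542

31542


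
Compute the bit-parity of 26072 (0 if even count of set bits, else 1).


0b110010111011000 has 8 ones => parity 0

0


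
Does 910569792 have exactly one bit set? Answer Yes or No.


0b110110010001100011000101000000. Multiple bits set => No

No


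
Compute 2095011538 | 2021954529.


0b1111100110111110101011011010010 | 0b1111000100001001001001111100001 = 0b1111100110111111101011111110011 = 2095044595

2095044595


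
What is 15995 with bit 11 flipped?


15995 ^ (1 << 11) = 15995 ^ 2048 = 13947

13947


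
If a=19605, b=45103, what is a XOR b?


19605 ^ 45103 = 64698

64698


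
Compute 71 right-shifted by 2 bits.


0b1000111 >> 2 = 0b10001 = 17

17


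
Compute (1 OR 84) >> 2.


Step 1: 1 | 84 = 85
Step 2: 85 >> 2 = 21

21


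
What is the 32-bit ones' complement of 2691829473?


2691829473 ^ 4294967295 = 1603137822

1603137822


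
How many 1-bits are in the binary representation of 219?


0b11011011 has 6 set bits

6


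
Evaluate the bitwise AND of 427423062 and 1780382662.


0b11001011110011111010101010110 & 0b1101010000111100111101111000110 = 0b1000000110000111000101000110 = 135819590

135819590


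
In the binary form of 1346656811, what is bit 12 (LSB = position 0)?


0b1010000010001000101101000101011, position 12 = 1

1


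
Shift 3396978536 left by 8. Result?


0b11001010011110011100011101101000 << 8 = 0b1100101001111001110001110110100000000000 = 869626505216

869626505216


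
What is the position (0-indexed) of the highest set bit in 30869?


0b111100010010101. Highest set bit at position 14

14


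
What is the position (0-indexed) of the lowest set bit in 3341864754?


0b11000111001100001100111100110010. Lowest set bit at position 1

1


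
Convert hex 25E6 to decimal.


25E6 hex = 9702 decimal

9702


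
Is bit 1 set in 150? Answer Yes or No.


0b10010110, bit 1 = 1. Yes

Yes


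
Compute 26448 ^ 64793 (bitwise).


0b110011101010000 ^ 0b1111110100011001 = 0b1001101001001001 = 39497

39497


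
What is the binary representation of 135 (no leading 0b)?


135 = 10000111 in binary

10000111


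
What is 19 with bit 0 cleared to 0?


19 & ~(1 << 0) = 18

18


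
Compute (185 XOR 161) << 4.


Step 1: 185 ^ 161 = 24
Step 2: 24 << 4 = 384

384


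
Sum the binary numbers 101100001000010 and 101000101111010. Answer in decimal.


101100001000010 + 101000101111010 = 1010100110111100 = 43452

43452


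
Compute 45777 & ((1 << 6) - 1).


45777 & 63 = 17

17


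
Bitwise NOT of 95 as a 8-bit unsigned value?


~0b1011111 = 0b10100000 = 160 (8-bit unsigned)

160


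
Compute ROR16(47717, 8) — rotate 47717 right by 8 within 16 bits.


Rotate 0b1011101001100101 right by 8 (16-bit) = 0b110010110111010 = 26042

26042


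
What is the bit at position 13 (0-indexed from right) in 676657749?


0b101000010101001111101001010101, position 13 = 1

1


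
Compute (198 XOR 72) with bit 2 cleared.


Step 1: 198 ^ 72 = 142
Step 2: 142 & ~(1 << 2) = 138

138


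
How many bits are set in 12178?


0b10111110010010 has 8 set bits

8


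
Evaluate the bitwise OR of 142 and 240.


0b10001110 | 0b11110000 = 0b11111110 = 254

254


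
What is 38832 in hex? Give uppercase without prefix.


38832 = 97B0 hex

97B0


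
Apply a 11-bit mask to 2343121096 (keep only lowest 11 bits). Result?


2343121096 & 2047 = 200

200


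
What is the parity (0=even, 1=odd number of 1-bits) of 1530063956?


0b1011011001100101110110001010100 has 16 ones => parity 0

0


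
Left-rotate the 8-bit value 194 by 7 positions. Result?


Rotate 0b11000010 left by 7 (8-bit) = 0b1100001 = 97

97


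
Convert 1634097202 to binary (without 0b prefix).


1634097202 = 1100001011001100101100000110010 in binary

1100001011001100101100000110010


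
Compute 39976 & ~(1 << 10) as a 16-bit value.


39976 & ~(1 << 10) = 38952

38952


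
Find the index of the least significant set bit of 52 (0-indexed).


0b110100. Lowest set bit at position 2

2


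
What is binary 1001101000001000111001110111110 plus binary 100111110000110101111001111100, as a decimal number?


1001101000001000111001110111110 + 100111110000110101111001111100 = 1110100110001111101001000111010 = 1959252538

1959252538


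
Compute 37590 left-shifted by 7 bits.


0b1001001011010110 << 7 = 0b10010010110101100000000 = 4811520

4811520


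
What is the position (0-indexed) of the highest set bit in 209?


0b11010001. Highest set bit at position 7

7


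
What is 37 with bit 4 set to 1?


37 | (1 << 4) = 37 | 16 = 53

53


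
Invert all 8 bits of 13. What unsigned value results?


13 ^ 255 = 242

242


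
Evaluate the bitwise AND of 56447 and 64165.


0b1101110001111111 & 0b1111101010100101 = 0b1101100000100101 = 55333

55333


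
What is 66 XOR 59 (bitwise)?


0b1000010 ^ 0b111011 = 0b1111001 = 121

121


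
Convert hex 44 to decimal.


44 hex = 68 decimal

68


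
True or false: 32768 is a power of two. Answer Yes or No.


0b1000000000000000. Only one bit set => Yes

Yes


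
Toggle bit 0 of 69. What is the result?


69 ^ (1 << 0) = 69 ^ 1 = 68

68


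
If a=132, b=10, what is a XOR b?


132 ^ 10 = 142

142


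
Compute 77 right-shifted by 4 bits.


0b1001101 >> 4 = 0b100 = 4

4


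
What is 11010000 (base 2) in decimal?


11010000 in decimal = 208

208


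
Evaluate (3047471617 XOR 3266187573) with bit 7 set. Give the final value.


Step 1: 3047471617 ^ 3266187573 = 1997187892
Step 2: 1997187892 | (1 << 7) = 1997187892 | 128 = 1997188020

1997188020


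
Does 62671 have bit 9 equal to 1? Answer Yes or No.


0b1111010011001111, bit 9 = 0. No

No


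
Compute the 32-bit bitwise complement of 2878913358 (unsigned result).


~0b10101011100110001011101101001110 = 0b1010100011001110100010010110001 = 1416053937 (32-bit unsigned)

1416053937


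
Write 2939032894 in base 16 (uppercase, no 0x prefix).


2939032894 = AF2E153E hex

AF2E153E


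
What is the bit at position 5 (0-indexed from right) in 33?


0b100001, position 5 = 1

1


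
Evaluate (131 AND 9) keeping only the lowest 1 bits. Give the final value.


Step 1: 131 & 9 = 1
Step 2: 1 & 1 = 1

1


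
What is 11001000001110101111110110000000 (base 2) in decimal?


11001000001110101111110110000000 in decimal = 3359309184

3359309184


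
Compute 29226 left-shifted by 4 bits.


0b111001000101010 << 4 = 0b1110010001010100000 = 467616

467616


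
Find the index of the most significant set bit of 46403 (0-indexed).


0b1011010101000011. Highest set bit at position 15

15


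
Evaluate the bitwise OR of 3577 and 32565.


0b110111111001 | 0b111111100110101 = 0b111111111111101 = 32765

32765


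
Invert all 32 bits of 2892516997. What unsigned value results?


2892516997 ^ 4294967295 = 1402450298

1402450298


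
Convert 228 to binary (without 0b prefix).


228 = 11100100 in binary

11100100


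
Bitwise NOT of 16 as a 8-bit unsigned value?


~0b10000 = 0b11101111 = 239 (8-bit unsigned)

239


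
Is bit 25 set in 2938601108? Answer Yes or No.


0b10101111001001110111111010010100, bit 25 = 1. Yes

Yes


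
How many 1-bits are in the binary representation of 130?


0b10000010 has 2 set bits

2


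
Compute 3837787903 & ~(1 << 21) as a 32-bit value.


3837787903 & ~(1 << 21) = 3835690751

3835690751


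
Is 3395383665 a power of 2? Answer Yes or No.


0b11001010011000010111000101110001. Multiple bits set => No

No


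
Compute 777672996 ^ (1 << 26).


777672996 ^ (1 << 26) = 777672996 ^ 67108864 = 710564132

710564132


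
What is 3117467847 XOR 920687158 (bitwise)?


0b10111001110100001100100011000111 ^ 0b110110111000001001001000110110 = 0b10001111001100000101101011110001 = 2402310897

2402310897


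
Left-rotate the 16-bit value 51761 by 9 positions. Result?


Rotate 0b1100101000110001 left by 9 (16-bit) = 0b110001110010100 = 25492

25492


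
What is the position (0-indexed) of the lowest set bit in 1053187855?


0b111110110001100101111100001111. Lowest set bit at position 0

0


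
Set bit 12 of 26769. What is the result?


26769 | (1 << 12) = 26769 | 4096 = 30865

30865


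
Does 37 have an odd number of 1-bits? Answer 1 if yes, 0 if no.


0b100101 has 3 ones => parity 1

1


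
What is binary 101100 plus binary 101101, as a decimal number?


101100 + 101101 = 1011001 = 89

89


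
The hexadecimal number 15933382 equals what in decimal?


15933382 hex = 361968514 decimal

361968514


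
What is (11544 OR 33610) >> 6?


Step 1: 11544 | 33610 = 44890
Step 2: 44890 >> 6 = 701

701


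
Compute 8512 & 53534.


0b10000101000000 & 0b1101000100011110 = 0b100000000 = 256

256


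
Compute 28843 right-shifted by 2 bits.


0b111000010101011 >> 2 = 0b1110000101010 = 7210

7210


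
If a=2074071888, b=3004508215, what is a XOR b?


2074071888 ^ 3004508215 = 3364551527

3364551527


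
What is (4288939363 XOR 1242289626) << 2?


Step 1: 4288939363 ^ 1242289626 = 3048198329
Step 2: 3048198329 << 2 = 12192793316

12192793316


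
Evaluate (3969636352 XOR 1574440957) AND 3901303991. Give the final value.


Step 1: 3969636352 ^ 1574440957 = 2974013437
Step 2: 2974013437 & 3901303991 = 2684421301

2684421301


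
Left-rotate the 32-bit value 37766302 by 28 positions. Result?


Rotate 0b10010000000100010010011110 left by 28 (32-bit) = 0b11100000001001000000010001001001 = 3760456777

3760456777


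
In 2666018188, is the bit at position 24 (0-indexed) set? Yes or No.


0b10011110111010000011010110001100, bit 24 = 0. No

No


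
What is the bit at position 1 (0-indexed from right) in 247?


0b11110111, position 1 = 1

1


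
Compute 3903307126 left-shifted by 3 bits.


0b11101000101001111011110101110110 << 3 = 0b11101000101001111011110101110110000 = 31226457008

31226457008


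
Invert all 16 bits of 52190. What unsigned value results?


52190 ^ 65535 = 13345

13345


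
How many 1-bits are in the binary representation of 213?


0b11010101 has 5 set bits

5


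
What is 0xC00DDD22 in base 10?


C00DDD22 hex = 3222134050 decimal

3222134050


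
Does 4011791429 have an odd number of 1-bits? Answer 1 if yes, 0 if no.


0b11101111000111110001010001000101 has 17 ones => parity 1

1


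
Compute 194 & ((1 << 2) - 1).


194 & 3 = 2

2


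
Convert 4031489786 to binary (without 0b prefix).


4031489786 = 11110000010010111010011011111010 in binary

11110000010010111010011011111010


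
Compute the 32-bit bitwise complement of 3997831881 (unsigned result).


~0b11101110010010100001001011001001 = 0b10001101101011110110100110110 = 297135414 (32-bit unsigned)

297135414


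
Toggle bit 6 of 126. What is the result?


126 ^ (1 << 6) = 126 ^ 64 = 62

62


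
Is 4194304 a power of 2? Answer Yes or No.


0b10000000000000000000000. Only one bit set => Yes

Yes


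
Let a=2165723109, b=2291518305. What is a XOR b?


2165723109 ^ 2291518305 = 159614084

159614084


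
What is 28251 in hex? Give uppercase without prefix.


28251 = 6E5B hex

6E5B


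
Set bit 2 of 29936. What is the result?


29936 | (1 << 2) = 29936 | 4 = 29940

29940


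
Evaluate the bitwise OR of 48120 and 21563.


0b1011101111111000 | 0b101010000111011 = 0b1111111111111011 = 65531

65531


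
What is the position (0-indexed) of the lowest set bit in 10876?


0b10101001111100. Lowest set bit at position 2

2


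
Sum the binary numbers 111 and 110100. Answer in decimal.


111 + 110100 = 111011 = 59

59


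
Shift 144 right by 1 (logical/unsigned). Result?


0b10010000 >> 1 = 0b1001000 = 72

72


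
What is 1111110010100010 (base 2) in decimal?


1111110010100010 in decimal = 64674

64674


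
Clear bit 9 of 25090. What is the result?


25090 & ~(1 << 9) = 24578

24578


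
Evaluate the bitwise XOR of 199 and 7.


0b11000111 ^ 0b111 = 0b11000000 = 192

192


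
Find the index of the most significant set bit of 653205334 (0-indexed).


0b100110111011110001111101010110. Highest set bit at position 29

29


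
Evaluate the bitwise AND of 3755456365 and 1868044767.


0b11011111110101111011011101101101 & 0b1101111010110000001100111011111 = 0b1001111010100000001000101001101 = 1330647373

1330647373


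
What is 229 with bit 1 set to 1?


229 | (1 << 1) = 229 | 2 = 231

231


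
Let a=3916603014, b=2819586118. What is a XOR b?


3916603014 ^ 2819586118 = 1098770112

1098770112


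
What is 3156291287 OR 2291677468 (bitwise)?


0b10111100001000010010111011010111 | 0b10001000100110000011100100011100 = 0b10111100101110010011111111011111 = 3166257119

3166257119


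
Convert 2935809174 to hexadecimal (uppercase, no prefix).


2935809174 = AEFCE496 hex

AEFCE496


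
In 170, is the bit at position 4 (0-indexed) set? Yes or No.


0b10101010, bit 4 = 0. No

No


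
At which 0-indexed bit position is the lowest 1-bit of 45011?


0b1010111111010011. Lowest set bit at position 0

0


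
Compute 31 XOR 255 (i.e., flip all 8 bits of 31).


31 ^ 255 = 224

224


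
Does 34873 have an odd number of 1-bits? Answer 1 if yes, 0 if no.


0b1000100000111001 has 6 ones => parity 0

0


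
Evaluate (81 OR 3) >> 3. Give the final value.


Step 1: 81 | 3 = 83
Step 2: 83 >> 3 = 10

10


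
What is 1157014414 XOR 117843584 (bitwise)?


0b1000100111101101010001110001110 ^ 0b111000001100010011010000000 = 0b1000011111100001000010100001110 = 1139836174

1139836174


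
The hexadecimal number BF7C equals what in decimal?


BF7C hex = 49020 decimal

49020


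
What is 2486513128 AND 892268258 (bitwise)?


0b10010100001101010010110111101000 & 0b110101001011101110111011100010 = 0b10100001001000010110011100000 = 337915104

337915104


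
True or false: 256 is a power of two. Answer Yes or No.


0b100000000. Only one bit set => Yes

Yes


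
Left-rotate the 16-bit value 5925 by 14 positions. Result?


Rotate 0b1011100100101 left by 14 (16-bit) = 0b100010111001001 = 17865

17865


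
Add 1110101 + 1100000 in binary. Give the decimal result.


1110101 + 1100000 = 11010101 = 213

213


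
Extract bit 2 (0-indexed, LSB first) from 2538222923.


0b10010111010010100011010101001011, position 2 = 0

0


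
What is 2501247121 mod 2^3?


2501247121 & 7 = 1

1


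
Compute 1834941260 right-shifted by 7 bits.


0b1101101010111101111101101001100 >> 7 = 0b110110101011110111110110 = 14335478

14335478


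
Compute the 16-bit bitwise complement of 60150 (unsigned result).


~0b1110101011110110 = 0b1010100001001 = 5385 (16-bit unsigned)

5385


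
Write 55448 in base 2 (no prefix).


55448 = 1101100010011000 in binary

1101100010011000


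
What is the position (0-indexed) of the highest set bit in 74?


0b1001010. Highest set bit at position 6

6


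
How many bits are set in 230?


0b11100110 has 5 set bits

5


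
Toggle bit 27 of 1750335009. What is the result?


1750335009 ^ (1 << 27) = 1750335009 ^ 134217728 = 1616117281

1616117281


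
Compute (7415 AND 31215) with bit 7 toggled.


Step 1: 7415 & 31215 = 6375
Step 2: 6375 ^ (1 << 7) = 6375 ^ 128 = 6247

6247


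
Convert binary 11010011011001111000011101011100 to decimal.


11010011011001111000011101011100 in decimal = 3546777436

3546777436


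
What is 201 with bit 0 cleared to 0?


201 & ~(1 << 0) = 200

200


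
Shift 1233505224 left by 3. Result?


0b1001001100001011100101111001000 << 3 = 0b1001001100001011100101111001000000 = 9868041792

9868041792


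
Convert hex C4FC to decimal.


C4FC hex = 50428 decimal

50428


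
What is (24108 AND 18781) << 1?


Step 1: 24108 & 18781 = 18444
Step 2: 18444 << 1 = 36888

36888


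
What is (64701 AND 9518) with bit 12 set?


Step 1: 64701 & 9518 = 9260
Step 2: 9260 | (1 << 12) = 9260 | 4096 = 13356

13356


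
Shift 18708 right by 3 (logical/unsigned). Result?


0b100100100010100 >> 3 = 0b100100100010 = 2338

2338


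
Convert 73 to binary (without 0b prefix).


73 = 1001001 in binary

1001001


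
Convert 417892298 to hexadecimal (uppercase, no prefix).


417892298 = 18E887CA hex

18E887CA


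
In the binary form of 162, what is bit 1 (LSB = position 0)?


0b10100010, position 1 = 1

1


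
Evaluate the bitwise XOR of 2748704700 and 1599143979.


0b10100011110101011110011110111100 ^ 0b1011111010100010000000000101011 = 0b11111100100001001110011110010111 = 4236568471

4236568471


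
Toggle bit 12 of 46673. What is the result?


46673 ^ (1 << 12) = 46673 ^ 4096 = 42577

42577


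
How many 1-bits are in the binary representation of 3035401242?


0b10110100111011001000110000011010 has 15 set bits

15


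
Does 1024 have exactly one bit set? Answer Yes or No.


0b10000000000. Only one bit set => Yes

Yes


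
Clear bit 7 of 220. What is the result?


220 & ~(1 << 7) = 92

92


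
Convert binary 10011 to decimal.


10011 in decimal = 19

19


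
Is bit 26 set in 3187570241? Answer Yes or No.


0b10111101111111100111011001000001, bit 26 = 1. Yes

Yes


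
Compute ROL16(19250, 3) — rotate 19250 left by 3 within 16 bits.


Rotate 0b100101100110010 left by 3 (16-bit) = 0b101100110010010 = 22930

22930


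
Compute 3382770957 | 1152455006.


0b11001001101000001111110100001101 | 0b1000100101100010001000101011110 = 0b11001101101100011111110101011111 = 3450994015

3450994015


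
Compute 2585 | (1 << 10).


2585 | (1 << 10) = 2585 | 1024 = 3609

3609


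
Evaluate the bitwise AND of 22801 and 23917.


0b101100100010001 & 0b101110101101101 = 0b101100100000001 = 22785

22785


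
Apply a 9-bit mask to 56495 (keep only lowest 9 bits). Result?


56495 & 511 = 175

175


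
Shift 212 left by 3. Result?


0b11010100 << 3 = 0b11010100000 = 1696

1696


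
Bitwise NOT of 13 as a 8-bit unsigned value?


~0b1101 = 0b11110010 = 242 (8-bit unsigned)

242


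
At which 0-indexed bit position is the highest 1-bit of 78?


0b1001110. Highest set bit at position 6

6


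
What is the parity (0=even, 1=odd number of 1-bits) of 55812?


0b1101101000000100 has 6 ones => parity 0

0


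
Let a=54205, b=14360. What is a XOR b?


54205 ^ 14360 = 60325

60325


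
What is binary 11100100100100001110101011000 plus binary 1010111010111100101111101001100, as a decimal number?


11100100100100001110101011000 + 1010111010111100101111101001100 = 1110011111100000111110010100100 = 1945140388

1945140388


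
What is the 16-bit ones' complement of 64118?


64118 ^ 65535 = 1417

1417


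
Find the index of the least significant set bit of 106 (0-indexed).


0b1101010. Lowest set bit at position 1

1


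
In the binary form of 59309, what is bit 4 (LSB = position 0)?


0b1110011110101101, position 4 = 0

0


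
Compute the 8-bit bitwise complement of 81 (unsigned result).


~0b1010001 = 0b10101110 = 174 (8-bit unsigned)

174


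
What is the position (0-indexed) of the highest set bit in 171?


0b10101011. Highest set bit at position 7

7


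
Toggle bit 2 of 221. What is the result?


221 ^ (1 << 2) = 221 ^ 4 = 217

217


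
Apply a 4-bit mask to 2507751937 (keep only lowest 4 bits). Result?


2507751937 & 15 = 1

1


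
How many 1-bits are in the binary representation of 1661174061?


0b1100011000000111000000100101101 has 12 set bits

12


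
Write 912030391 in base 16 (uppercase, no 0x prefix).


912030391 = 365C7AB7 hex

365C7AB7


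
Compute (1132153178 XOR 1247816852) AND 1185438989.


Step 1: 1132153178 ^ 1247816852 = 152790478
Step 2: 152790478 & 1185438989 = 541964

541964


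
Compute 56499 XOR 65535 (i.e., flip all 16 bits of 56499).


56499 ^ 65535 = 9036

9036


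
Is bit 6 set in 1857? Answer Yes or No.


0b11101000001, bit 6 = 1. Yes

Yes


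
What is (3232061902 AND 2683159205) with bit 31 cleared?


Step 1: 3232061902 & 2683159205 = 2158313604
Step 2: 2158313604 & ~(1 << 31) = 10829956

10829956


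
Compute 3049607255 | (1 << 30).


3049607255 | (1 << 30) = 3049607255 | 1073741824 = 4123349079

4123349079


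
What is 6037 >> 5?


0b1011110010101 >> 5 = 0b10111100 = 188

188


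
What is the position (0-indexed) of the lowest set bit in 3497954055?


0b11010000011111101000101100000111. Lowest set bit at position 0

0


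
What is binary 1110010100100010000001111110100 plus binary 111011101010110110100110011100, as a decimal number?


1110010100100010000001111110100 + 111011101010110110100110011100 = 10101110001111000110110110010000 = 2923195792

2923195792


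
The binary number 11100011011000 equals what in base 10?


11100011011000 in decimal = 14552

14552


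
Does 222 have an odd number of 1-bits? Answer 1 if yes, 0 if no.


0b11011110 has 6 ones => parity 0

0


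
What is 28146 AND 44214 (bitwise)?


0b110110111110010 & 0b1010110010110110 = 0b10110010110010 = 11442

11442


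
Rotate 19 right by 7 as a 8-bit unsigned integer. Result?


Rotate 0b10011 right by 7 (8-bit) = 0b100110 = 38

38


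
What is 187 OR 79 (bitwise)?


0b10111011 | 0b1001111 = 0b11111111 = 255

255


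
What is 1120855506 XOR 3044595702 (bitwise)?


0b1000010110011101110010111010010 ^ 0b10110101011110001101011111110110 = 0b11110111101101100011001000100100 = 4155912740

4155912740


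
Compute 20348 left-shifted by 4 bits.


0b100111101111100 << 4 = 0b1001111011111000000 = 325568

325568


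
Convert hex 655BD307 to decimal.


655BD307 hex = 1700516615 decimal

1700516615


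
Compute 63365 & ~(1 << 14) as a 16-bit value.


63365 & ~(1 << 14) = 46981

46981


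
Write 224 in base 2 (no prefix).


224 = 11100000 in binary

11100000


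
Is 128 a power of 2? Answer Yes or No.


0b10000000. Only one bit set => Yes

Yes


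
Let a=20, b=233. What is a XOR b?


20 ^ 233 = 253

253


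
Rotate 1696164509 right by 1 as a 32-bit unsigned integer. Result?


Rotate 0b1100101000110010110101010011101 right by 1 (32-bit) = 0b10110010100011001011010101001110 = 2995565902

2995565902


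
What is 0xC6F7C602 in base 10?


C6F7C602 hex = 3338126850 decimal

3338126850


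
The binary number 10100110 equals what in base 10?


10100110 in decimal = 166

166


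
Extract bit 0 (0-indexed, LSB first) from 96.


0b1100000, position 0 = 0

0


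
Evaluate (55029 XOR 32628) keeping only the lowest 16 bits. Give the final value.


Step 1: 55029 ^ 32628 = 43393
Step 2: 43393 & 65535 = 43393

43393


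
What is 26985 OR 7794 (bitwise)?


0b110100101101001 | 0b1111001110010 = 0b111111101111011 = 32635

32635


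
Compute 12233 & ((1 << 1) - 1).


12233 & 1 = 1

1


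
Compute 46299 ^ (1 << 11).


46299 ^ (1 << 11) = 46299 ^ 2048 = 48347

48347


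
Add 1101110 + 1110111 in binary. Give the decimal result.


1101110 + 1110111 = 11100101 = 229

229


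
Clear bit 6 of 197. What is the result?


197 & ~(1 << 6) = 133

133


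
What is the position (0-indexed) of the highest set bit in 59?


0b111011. Highest set bit at position 5

5


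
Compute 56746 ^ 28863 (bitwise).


0b1101110110101010 ^ 0b111000010111111 = 0b1010110100010101 = 44309

44309


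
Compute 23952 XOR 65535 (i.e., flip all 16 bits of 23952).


23952 ^ 65535 = 41583

41583


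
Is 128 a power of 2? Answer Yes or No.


0b10000000. Only one bit set => Yes

Yes


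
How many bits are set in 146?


0b10010010 has 3 set bits

3


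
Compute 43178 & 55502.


0b1010100010101010 & 0b1101100011001110 = 0b1000100010001010 = 34954

34954


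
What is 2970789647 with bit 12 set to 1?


2970789647 | (1 << 12) = 2970789647 | 4096 = 2970793743

2970793743


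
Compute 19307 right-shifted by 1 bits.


0b100101101101011 >> 1 = 0b10010110110101 = 9653

9653


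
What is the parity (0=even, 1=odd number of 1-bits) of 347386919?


0b10100101101001011010000100111 has 14 ones => parity 0

0


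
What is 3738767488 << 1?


0b11011110110110010001000010000000 << 1 = 0b110111101101100100010000100000000 = 7477534976

7477534976


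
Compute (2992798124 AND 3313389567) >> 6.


Step 1: 2992798124 & 3313389567 = 2153925036
Step 2: 2153925036 >> 6 = 33655078

33655078


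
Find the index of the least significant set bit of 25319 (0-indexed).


0b110001011100111. Lowest set bit at position 0

0


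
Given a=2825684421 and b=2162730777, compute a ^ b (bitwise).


2825684421 ^ 2162730777 = 679748316

679748316


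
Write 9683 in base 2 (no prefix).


9683 = 10010111010011 in binary

10010111010011


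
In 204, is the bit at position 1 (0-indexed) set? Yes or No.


0b11001100, bit 1 = 0. No

No


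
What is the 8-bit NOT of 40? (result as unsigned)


~0b101000 = 0b11010111 = 215 (8-bit unsigned)

215


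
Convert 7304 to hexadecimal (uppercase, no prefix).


7304 = 1C88 hex

1C88


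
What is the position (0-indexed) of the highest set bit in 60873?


0b1110110111001001. Highest set bit at position 15

15


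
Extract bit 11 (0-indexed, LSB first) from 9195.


0b10001111101011, position 11 = 0

0


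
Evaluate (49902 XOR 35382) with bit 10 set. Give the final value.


Step 1: 49902 ^ 35382 = 18648
Step 2: 18648 | (1 << 10) = 18648 | 1024 = 19672

19672


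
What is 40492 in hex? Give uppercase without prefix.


40492 = 9E2C hex

9E2C


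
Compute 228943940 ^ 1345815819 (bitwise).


0b1101101001010110100001000100 ^ 0b1010000001101111000010100001011 = 0b1011101100100101110110101001111 = 1569910095

1569910095


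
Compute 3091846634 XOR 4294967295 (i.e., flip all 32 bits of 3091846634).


3091846634 ^ 4294967295 = 1203120661

1203120661


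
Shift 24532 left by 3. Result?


0b101111111010100 << 3 = 0b101111111010100000 = 196256

196256


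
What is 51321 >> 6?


0b1100100001111001 >> 6 = 0b1100100001 = 801

801


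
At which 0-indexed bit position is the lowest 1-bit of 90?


0b1011010. Lowest set bit at position 1

1


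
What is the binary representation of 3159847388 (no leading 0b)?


3159847388 = 10111100010101110111000111011100 in binary

10111100010101110111000111011100


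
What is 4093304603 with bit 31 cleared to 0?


4093304603 & ~(1 << 31) = 1945820955

1945820955


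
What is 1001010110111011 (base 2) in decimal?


1001010110111011 in decimal = 38331

38331


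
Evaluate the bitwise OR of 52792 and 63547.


0b1100111000111000 | 0b1111100000111011 = 0b1111111000111011 = 65083

65083


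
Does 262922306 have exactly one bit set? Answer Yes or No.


0b1111101010111110000001000010. Multiple bits set => No

No


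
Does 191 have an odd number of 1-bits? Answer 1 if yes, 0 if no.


0b10111111 has 7 ones => parity 1

1


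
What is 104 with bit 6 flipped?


104 ^ (1 << 6) = 104 ^ 64 = 40

40
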